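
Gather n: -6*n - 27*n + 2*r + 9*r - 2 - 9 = -33*n + 11*r - 11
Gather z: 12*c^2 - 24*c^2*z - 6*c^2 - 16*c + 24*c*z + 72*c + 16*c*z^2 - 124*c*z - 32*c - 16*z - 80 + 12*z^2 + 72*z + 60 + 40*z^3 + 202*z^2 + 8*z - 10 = 6*c^2 + 24*c + 40*z^3 + z^2*(16*c + 214) + z*(-24*c^2 - 100*c + 64) - 30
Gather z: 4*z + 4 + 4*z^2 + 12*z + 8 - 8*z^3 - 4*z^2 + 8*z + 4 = -8*z^3 + 24*z + 16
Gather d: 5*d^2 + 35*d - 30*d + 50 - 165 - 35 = 5*d^2 + 5*d - 150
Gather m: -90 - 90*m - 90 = -90*m - 180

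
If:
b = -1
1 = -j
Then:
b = -1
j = -1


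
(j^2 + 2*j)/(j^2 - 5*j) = (j + 2)/(j - 5)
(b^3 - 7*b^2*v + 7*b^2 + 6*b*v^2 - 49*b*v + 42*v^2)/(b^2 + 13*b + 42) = (b^2 - 7*b*v + 6*v^2)/(b + 6)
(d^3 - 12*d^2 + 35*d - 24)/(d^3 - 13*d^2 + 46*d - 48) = (d - 1)/(d - 2)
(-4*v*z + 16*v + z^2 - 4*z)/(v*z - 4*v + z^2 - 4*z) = (-4*v + z)/(v + z)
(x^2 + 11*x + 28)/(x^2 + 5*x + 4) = (x + 7)/(x + 1)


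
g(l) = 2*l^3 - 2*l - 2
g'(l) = 6*l^2 - 2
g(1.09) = -1.59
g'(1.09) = 5.13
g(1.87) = 7.34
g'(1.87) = 18.98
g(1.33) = 0.05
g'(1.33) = 8.61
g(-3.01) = -50.52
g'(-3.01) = 52.36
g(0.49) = -2.74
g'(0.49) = -0.56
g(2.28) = 17.14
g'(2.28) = 29.19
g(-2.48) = -27.55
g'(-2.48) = 34.90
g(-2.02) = -14.44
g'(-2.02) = 22.48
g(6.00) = 418.00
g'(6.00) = 214.00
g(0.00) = -2.00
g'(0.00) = -2.00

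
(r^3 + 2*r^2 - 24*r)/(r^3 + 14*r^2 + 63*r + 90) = r*(r - 4)/(r^2 + 8*r + 15)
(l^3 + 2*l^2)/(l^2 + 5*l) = l*(l + 2)/(l + 5)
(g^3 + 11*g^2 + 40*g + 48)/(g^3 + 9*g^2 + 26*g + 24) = (g + 4)/(g + 2)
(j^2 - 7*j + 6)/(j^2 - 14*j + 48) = (j - 1)/(j - 8)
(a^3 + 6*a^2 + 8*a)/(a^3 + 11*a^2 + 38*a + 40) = a/(a + 5)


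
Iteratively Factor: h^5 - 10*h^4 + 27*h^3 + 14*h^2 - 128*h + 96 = (h + 2)*(h^4 - 12*h^3 + 51*h^2 - 88*h + 48) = (h - 4)*(h + 2)*(h^3 - 8*h^2 + 19*h - 12) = (h - 4)*(h - 1)*(h + 2)*(h^2 - 7*h + 12) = (h - 4)^2*(h - 1)*(h + 2)*(h - 3)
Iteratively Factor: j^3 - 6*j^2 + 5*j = (j - 1)*(j^2 - 5*j) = j*(j - 1)*(j - 5)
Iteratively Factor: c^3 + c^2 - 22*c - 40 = (c + 2)*(c^2 - c - 20) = (c + 2)*(c + 4)*(c - 5)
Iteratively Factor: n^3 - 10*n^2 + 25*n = (n)*(n^2 - 10*n + 25) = n*(n - 5)*(n - 5)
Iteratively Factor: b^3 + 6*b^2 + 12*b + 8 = (b + 2)*(b^2 + 4*b + 4) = (b + 2)^2*(b + 2)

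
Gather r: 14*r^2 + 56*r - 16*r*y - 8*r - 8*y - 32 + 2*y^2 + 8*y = 14*r^2 + r*(48 - 16*y) + 2*y^2 - 32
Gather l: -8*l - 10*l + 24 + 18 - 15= 27 - 18*l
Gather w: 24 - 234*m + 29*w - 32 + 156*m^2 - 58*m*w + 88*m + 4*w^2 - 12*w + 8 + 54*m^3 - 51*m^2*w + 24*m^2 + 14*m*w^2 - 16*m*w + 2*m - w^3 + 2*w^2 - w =54*m^3 + 180*m^2 - 144*m - w^3 + w^2*(14*m + 6) + w*(-51*m^2 - 74*m + 16)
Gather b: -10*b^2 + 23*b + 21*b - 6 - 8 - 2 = -10*b^2 + 44*b - 16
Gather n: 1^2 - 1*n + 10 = 11 - n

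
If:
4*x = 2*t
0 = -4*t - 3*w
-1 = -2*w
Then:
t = -3/8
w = 1/2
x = -3/16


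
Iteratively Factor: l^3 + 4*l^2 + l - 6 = (l + 2)*(l^2 + 2*l - 3) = (l - 1)*(l + 2)*(l + 3)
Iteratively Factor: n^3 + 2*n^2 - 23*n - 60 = (n + 4)*(n^2 - 2*n - 15) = (n - 5)*(n + 4)*(n + 3)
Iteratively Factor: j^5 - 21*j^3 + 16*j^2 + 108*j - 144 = (j + 3)*(j^4 - 3*j^3 - 12*j^2 + 52*j - 48) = (j - 2)*(j + 3)*(j^3 - j^2 - 14*j + 24) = (j - 3)*(j - 2)*(j + 3)*(j^2 + 2*j - 8) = (j - 3)*(j - 2)^2*(j + 3)*(j + 4)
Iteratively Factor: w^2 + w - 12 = (w + 4)*(w - 3)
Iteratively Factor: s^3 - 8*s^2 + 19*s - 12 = (s - 4)*(s^2 - 4*s + 3) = (s - 4)*(s - 1)*(s - 3)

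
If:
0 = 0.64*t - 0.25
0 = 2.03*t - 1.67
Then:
No Solution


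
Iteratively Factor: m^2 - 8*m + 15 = (m - 3)*(m - 5)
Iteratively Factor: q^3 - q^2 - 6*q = (q + 2)*(q^2 - 3*q) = q*(q + 2)*(q - 3)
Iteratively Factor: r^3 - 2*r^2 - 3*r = (r - 3)*(r^2 + r) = r*(r - 3)*(r + 1)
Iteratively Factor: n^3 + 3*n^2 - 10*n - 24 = (n + 2)*(n^2 + n - 12) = (n + 2)*(n + 4)*(n - 3)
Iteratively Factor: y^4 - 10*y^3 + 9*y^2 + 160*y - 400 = (y + 4)*(y^3 - 14*y^2 + 65*y - 100) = (y - 4)*(y + 4)*(y^2 - 10*y + 25) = (y - 5)*(y - 4)*(y + 4)*(y - 5)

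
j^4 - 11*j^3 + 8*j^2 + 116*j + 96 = (j - 8)*(j - 6)*(j + 1)*(j + 2)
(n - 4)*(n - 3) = n^2 - 7*n + 12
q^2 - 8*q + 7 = (q - 7)*(q - 1)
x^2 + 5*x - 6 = (x - 1)*(x + 6)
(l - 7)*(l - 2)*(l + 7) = l^3 - 2*l^2 - 49*l + 98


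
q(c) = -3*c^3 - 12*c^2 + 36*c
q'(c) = -9*c^2 - 24*c + 36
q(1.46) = 17.64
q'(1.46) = -18.22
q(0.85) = 20.09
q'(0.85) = 9.10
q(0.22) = 7.31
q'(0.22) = 30.28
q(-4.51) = -131.24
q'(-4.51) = -38.82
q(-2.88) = -131.55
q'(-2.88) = 30.47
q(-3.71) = -145.53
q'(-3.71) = 1.16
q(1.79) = 8.78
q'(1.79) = -35.80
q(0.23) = 7.61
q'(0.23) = 30.00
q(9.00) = -2835.00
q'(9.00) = -909.00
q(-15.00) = 6885.00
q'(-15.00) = -1629.00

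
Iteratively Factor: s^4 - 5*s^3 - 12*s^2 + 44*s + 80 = (s + 2)*(s^3 - 7*s^2 + 2*s + 40) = (s - 4)*(s + 2)*(s^2 - 3*s - 10) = (s - 5)*(s - 4)*(s + 2)*(s + 2)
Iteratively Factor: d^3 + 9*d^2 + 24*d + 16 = (d + 4)*(d^2 + 5*d + 4) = (d + 1)*(d + 4)*(d + 4)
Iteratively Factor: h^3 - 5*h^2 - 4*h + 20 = (h - 2)*(h^2 - 3*h - 10) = (h - 2)*(h + 2)*(h - 5)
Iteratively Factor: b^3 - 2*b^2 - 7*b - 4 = (b - 4)*(b^2 + 2*b + 1) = (b - 4)*(b + 1)*(b + 1)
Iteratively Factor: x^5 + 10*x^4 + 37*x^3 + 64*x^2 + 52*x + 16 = (x + 1)*(x^4 + 9*x^3 + 28*x^2 + 36*x + 16) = (x + 1)*(x + 2)*(x^3 + 7*x^2 + 14*x + 8) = (x + 1)*(x + 2)*(x + 4)*(x^2 + 3*x + 2) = (x + 1)*(x + 2)^2*(x + 4)*(x + 1)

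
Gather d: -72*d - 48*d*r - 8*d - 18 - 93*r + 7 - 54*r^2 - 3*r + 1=d*(-48*r - 80) - 54*r^2 - 96*r - 10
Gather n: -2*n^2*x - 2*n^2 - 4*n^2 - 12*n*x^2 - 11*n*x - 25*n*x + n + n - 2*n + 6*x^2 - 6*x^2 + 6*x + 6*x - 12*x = n^2*(-2*x - 6) + n*(-12*x^2 - 36*x)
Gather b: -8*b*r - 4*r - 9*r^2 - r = -8*b*r - 9*r^2 - 5*r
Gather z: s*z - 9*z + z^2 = z^2 + z*(s - 9)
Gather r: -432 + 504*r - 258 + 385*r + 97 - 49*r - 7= 840*r - 600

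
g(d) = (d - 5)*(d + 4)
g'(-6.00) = -13.00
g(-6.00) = 22.00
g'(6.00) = 11.00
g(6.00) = 10.00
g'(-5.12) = -11.24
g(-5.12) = 11.33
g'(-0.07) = -1.14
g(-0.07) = -19.93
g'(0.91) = 0.82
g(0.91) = -20.08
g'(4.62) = 8.24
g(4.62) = -3.28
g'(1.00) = 1.00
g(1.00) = -20.00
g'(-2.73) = -6.46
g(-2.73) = -9.82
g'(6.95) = 12.90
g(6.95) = 21.35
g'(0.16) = -0.68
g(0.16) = -20.13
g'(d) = 2*d - 1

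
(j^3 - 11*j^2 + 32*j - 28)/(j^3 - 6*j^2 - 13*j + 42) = (j - 2)/(j + 3)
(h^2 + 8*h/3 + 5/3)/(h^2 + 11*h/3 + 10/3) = (h + 1)/(h + 2)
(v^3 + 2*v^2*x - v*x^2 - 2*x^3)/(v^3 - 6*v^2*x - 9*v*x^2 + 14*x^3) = (-v - x)/(-v + 7*x)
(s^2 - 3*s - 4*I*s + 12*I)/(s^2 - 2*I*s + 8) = (s - 3)/(s + 2*I)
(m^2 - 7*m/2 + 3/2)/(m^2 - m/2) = (m - 3)/m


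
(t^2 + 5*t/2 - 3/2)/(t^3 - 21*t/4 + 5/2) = 2*(t + 3)/(2*t^2 + t - 10)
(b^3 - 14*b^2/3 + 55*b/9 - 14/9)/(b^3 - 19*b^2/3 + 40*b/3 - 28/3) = (b - 1/3)/(b - 2)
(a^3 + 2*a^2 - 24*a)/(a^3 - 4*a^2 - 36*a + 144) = a/(a - 6)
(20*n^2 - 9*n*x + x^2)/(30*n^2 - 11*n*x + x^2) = (-4*n + x)/(-6*n + x)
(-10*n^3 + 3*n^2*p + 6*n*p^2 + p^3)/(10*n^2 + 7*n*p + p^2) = -n + p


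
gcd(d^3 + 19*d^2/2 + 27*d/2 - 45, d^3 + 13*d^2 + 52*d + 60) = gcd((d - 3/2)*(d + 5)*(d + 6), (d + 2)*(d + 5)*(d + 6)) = d^2 + 11*d + 30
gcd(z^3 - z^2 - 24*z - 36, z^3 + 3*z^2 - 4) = z + 2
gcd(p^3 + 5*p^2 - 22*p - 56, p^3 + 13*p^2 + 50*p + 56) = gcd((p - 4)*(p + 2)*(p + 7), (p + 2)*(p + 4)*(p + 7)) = p^2 + 9*p + 14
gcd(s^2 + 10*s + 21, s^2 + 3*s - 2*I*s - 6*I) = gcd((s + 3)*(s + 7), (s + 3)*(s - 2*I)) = s + 3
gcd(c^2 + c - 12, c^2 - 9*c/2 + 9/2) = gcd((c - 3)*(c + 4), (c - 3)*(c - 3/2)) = c - 3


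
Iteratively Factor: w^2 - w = (w)*(w - 1)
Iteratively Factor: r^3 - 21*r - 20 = (r + 1)*(r^2 - r - 20) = (r - 5)*(r + 1)*(r + 4)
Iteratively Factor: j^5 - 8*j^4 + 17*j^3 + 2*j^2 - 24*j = (j + 1)*(j^4 - 9*j^3 + 26*j^2 - 24*j) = (j - 2)*(j + 1)*(j^3 - 7*j^2 + 12*j) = (j - 3)*(j - 2)*(j + 1)*(j^2 - 4*j) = (j - 4)*(j - 3)*(j - 2)*(j + 1)*(j)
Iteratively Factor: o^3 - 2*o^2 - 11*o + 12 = (o - 4)*(o^2 + 2*o - 3) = (o - 4)*(o - 1)*(o + 3)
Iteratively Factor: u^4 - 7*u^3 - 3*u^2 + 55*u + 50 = (u + 1)*(u^3 - 8*u^2 + 5*u + 50) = (u - 5)*(u + 1)*(u^2 - 3*u - 10) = (u - 5)*(u + 1)*(u + 2)*(u - 5)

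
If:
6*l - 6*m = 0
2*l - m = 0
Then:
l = 0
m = 0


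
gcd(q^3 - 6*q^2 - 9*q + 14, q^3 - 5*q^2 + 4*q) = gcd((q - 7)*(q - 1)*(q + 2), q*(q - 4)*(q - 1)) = q - 1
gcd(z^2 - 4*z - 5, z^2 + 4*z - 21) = 1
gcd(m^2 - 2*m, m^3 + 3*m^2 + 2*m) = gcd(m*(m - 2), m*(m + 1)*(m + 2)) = m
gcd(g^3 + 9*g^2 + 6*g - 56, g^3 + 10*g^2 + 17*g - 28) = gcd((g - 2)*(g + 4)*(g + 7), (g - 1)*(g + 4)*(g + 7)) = g^2 + 11*g + 28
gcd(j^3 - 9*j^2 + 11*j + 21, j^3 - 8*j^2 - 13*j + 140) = j - 7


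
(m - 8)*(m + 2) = m^2 - 6*m - 16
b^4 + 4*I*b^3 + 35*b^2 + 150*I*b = b*(b - 6*I)*(b + 5*I)^2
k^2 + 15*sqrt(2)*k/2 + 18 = (k + 3*sqrt(2)/2)*(k + 6*sqrt(2))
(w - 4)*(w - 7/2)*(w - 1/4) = w^3 - 31*w^2/4 + 127*w/8 - 7/2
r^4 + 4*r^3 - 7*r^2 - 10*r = r*(r - 2)*(r + 1)*(r + 5)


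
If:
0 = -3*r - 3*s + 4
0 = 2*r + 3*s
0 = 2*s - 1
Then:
No Solution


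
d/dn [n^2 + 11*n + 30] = 2*n + 11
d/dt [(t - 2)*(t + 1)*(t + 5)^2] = 4*t^3 + 27*t^2 + 26*t - 45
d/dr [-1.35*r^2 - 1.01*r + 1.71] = -2.7*r - 1.01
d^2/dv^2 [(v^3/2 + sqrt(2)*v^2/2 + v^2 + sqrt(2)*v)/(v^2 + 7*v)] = 5*(7 - sqrt(2))/(v^3 + 21*v^2 + 147*v + 343)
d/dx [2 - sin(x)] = -cos(x)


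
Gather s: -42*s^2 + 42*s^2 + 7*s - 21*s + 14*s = 0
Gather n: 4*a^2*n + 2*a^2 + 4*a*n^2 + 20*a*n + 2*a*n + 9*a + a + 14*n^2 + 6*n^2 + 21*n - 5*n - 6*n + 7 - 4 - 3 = 2*a^2 + 10*a + n^2*(4*a + 20) + n*(4*a^2 + 22*a + 10)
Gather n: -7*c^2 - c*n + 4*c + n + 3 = -7*c^2 + 4*c + n*(1 - c) + 3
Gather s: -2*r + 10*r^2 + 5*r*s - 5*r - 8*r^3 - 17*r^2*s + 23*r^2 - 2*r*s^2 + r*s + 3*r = -8*r^3 + 33*r^2 - 2*r*s^2 - 4*r + s*(-17*r^2 + 6*r)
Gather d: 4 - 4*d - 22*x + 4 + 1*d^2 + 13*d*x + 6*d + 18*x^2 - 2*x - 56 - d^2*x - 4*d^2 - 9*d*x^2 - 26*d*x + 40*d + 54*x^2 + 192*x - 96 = d^2*(-x - 3) + d*(-9*x^2 - 13*x + 42) + 72*x^2 + 168*x - 144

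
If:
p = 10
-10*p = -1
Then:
No Solution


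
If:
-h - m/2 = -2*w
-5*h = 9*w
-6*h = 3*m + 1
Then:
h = 3/20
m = -19/30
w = -1/12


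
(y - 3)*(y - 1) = y^2 - 4*y + 3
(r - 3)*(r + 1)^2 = r^3 - r^2 - 5*r - 3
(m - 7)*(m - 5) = m^2 - 12*m + 35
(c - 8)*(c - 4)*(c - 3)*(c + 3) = c^4 - 12*c^3 + 23*c^2 + 108*c - 288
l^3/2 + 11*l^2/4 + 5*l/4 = l*(l/2 + 1/4)*(l + 5)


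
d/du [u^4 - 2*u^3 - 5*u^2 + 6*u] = 4*u^3 - 6*u^2 - 10*u + 6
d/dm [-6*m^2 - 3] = -12*m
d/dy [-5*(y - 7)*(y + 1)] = 30 - 10*y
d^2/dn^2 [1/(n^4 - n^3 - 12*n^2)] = 2*(-(-4*n^2 + 3*n + 24)^2 + 3*(-2*n^2 + n + 4)*(-n^2 + n + 12))/(n^4*(-n^2 + n + 12)^3)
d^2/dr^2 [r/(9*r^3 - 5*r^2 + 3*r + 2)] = 2*(r*(27*r^2 - 10*r + 3)^2 + (-27*r^2 - r*(27*r - 5) + 10*r - 3)*(9*r^3 - 5*r^2 + 3*r + 2))/(9*r^3 - 5*r^2 + 3*r + 2)^3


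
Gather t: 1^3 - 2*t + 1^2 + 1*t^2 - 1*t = t^2 - 3*t + 2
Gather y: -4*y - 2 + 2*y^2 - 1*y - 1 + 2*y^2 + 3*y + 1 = 4*y^2 - 2*y - 2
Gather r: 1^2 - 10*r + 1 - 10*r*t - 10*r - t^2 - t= r*(-10*t - 20) - t^2 - t + 2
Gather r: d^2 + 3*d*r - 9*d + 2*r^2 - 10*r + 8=d^2 - 9*d + 2*r^2 + r*(3*d - 10) + 8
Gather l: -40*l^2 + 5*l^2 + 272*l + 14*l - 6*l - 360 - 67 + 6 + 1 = -35*l^2 + 280*l - 420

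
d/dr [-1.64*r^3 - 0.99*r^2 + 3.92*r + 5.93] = -4.92*r^2 - 1.98*r + 3.92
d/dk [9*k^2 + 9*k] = 18*k + 9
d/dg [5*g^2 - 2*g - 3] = 10*g - 2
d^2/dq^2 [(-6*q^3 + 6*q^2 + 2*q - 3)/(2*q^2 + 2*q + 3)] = 4*(-2*q^3 - 126*q^2 - 117*q + 24)/(8*q^6 + 24*q^5 + 60*q^4 + 80*q^3 + 90*q^2 + 54*q + 27)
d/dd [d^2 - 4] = 2*d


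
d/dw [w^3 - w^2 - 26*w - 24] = 3*w^2 - 2*w - 26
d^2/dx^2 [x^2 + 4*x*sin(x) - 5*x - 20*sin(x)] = -4*x*sin(x) + 20*sin(x) + 8*cos(x) + 2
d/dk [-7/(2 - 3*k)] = -21/(3*k - 2)^2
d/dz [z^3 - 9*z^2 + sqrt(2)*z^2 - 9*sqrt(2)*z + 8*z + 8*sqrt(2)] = 3*z^2 - 18*z + 2*sqrt(2)*z - 9*sqrt(2) + 8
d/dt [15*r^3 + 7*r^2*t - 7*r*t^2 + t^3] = 7*r^2 - 14*r*t + 3*t^2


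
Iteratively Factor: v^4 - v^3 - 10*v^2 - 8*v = (v + 2)*(v^3 - 3*v^2 - 4*v) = (v - 4)*(v + 2)*(v^2 + v) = (v - 4)*(v + 1)*(v + 2)*(v)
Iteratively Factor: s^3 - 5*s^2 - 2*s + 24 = (s + 2)*(s^2 - 7*s + 12) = (s - 4)*(s + 2)*(s - 3)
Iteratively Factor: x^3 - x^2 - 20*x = (x - 5)*(x^2 + 4*x) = (x - 5)*(x + 4)*(x)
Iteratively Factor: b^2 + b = (b + 1)*(b)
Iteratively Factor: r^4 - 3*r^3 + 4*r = (r)*(r^3 - 3*r^2 + 4) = r*(r + 1)*(r^2 - 4*r + 4) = r*(r - 2)*(r + 1)*(r - 2)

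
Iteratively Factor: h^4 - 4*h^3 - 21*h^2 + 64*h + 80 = (h + 1)*(h^3 - 5*h^2 - 16*h + 80) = (h + 1)*(h + 4)*(h^2 - 9*h + 20) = (h - 4)*(h + 1)*(h + 4)*(h - 5)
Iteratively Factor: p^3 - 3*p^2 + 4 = (p + 1)*(p^2 - 4*p + 4) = (p - 2)*(p + 1)*(p - 2)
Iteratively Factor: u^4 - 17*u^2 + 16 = (u + 4)*(u^3 - 4*u^2 - u + 4) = (u - 1)*(u + 4)*(u^2 - 3*u - 4) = (u - 4)*(u - 1)*(u + 4)*(u + 1)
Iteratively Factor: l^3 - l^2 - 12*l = (l)*(l^2 - l - 12) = l*(l - 4)*(l + 3)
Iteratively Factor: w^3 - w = (w + 1)*(w^2 - w) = (w - 1)*(w + 1)*(w)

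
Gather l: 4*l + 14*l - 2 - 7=18*l - 9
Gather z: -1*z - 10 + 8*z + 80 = 7*z + 70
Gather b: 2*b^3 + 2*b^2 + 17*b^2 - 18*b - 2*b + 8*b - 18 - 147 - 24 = 2*b^3 + 19*b^2 - 12*b - 189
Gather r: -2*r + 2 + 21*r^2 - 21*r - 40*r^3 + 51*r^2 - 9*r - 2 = -40*r^3 + 72*r^2 - 32*r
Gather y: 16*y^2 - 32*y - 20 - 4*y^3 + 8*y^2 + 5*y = -4*y^3 + 24*y^2 - 27*y - 20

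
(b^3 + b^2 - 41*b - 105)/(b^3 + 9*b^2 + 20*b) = (b^2 - 4*b - 21)/(b*(b + 4))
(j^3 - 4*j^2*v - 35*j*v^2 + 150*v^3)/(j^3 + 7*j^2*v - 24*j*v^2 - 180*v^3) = (j - 5*v)/(j + 6*v)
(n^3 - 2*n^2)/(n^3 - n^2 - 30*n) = n*(2 - n)/(-n^2 + n + 30)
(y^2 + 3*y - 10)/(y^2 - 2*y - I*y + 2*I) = (y + 5)/(y - I)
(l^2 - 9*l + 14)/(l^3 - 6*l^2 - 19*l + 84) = (l - 2)/(l^2 + l - 12)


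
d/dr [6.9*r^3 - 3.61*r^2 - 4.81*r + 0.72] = 20.7*r^2 - 7.22*r - 4.81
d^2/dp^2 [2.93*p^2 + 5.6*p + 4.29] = 5.86000000000000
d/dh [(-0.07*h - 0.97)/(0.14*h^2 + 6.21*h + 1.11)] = (0.0098*h^2 + 0.2716*h + 5.946)/(0.0196*h^4 + 1.7388*h^3 + 38.8749*h^2 + 13.7862*h + 1.2321)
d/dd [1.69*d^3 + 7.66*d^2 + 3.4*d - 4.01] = 5.07*d^2 + 15.32*d + 3.4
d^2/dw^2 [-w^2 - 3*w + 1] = -2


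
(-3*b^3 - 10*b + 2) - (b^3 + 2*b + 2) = -4*b^3 - 12*b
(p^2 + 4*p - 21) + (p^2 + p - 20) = 2*p^2 + 5*p - 41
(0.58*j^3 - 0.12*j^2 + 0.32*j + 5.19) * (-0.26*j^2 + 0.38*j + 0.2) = -0.1508*j^5 + 0.2516*j^4 - 0.0128*j^3 - 1.2518*j^2 + 2.0362*j + 1.038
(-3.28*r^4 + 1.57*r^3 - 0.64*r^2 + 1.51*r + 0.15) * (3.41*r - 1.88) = -11.1848*r^5 + 11.5201*r^4 - 5.134*r^3 + 6.3523*r^2 - 2.3273*r - 0.282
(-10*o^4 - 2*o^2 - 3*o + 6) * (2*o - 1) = -20*o^5 + 10*o^4 - 4*o^3 - 4*o^2 + 15*o - 6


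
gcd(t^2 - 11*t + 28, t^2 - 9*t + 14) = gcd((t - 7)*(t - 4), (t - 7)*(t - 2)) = t - 7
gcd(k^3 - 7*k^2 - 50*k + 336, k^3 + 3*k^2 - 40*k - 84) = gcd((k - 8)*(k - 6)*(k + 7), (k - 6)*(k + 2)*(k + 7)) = k^2 + k - 42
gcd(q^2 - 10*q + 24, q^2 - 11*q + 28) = q - 4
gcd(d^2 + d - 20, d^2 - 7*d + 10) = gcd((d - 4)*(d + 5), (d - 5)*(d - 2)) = 1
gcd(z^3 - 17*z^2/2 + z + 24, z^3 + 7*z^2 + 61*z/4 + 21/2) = z + 3/2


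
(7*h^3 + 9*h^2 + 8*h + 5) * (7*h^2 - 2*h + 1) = 49*h^5 + 49*h^4 + 45*h^3 + 28*h^2 - 2*h + 5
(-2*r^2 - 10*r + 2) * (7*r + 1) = -14*r^3 - 72*r^2 + 4*r + 2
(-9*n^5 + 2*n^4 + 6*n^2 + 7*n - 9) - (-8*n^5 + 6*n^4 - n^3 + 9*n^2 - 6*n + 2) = -n^5 - 4*n^4 + n^3 - 3*n^2 + 13*n - 11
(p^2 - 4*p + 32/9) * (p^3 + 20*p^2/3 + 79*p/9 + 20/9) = p^5 + 8*p^4/3 - 43*p^3/3 - 248*p^2/27 + 1808*p/81 + 640/81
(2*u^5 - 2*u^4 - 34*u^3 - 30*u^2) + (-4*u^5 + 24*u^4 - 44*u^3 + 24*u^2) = -2*u^5 + 22*u^4 - 78*u^3 - 6*u^2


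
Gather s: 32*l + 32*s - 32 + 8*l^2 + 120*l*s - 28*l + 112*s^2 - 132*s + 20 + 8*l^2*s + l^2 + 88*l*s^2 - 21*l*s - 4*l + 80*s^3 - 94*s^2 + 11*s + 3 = 9*l^2 + 80*s^3 + s^2*(88*l + 18) + s*(8*l^2 + 99*l - 89) - 9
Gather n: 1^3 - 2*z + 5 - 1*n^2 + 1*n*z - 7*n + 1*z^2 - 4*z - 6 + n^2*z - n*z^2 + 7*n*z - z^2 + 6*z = n^2*(z - 1) + n*(-z^2 + 8*z - 7)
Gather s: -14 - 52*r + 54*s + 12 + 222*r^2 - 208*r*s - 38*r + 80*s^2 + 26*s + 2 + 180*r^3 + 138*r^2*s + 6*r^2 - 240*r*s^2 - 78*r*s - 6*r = 180*r^3 + 228*r^2 - 96*r + s^2*(80 - 240*r) + s*(138*r^2 - 286*r + 80)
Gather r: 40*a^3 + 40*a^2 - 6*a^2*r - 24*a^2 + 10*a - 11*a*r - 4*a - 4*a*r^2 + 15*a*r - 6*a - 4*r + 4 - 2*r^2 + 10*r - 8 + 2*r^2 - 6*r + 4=40*a^3 + 16*a^2 - 4*a*r^2 + r*(-6*a^2 + 4*a)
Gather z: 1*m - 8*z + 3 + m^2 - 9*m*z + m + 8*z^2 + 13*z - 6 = m^2 + 2*m + 8*z^2 + z*(5 - 9*m) - 3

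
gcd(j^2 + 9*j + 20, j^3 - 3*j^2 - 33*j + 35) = j + 5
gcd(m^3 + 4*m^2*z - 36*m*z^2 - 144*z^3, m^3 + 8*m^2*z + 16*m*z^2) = m + 4*z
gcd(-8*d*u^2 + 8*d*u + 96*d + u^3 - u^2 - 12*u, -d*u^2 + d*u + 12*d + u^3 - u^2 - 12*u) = u^2 - u - 12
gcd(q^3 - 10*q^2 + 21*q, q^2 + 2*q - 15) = q - 3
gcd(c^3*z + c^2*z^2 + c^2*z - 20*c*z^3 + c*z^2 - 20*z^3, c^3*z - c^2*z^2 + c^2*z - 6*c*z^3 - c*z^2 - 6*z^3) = c*z + z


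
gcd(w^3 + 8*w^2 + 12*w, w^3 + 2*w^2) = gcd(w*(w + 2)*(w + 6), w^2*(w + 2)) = w^2 + 2*w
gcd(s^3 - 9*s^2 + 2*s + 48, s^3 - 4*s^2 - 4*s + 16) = s + 2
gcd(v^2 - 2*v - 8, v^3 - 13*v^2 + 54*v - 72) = v - 4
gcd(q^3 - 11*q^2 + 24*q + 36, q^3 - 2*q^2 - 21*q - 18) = q^2 - 5*q - 6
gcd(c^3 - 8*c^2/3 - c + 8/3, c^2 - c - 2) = c + 1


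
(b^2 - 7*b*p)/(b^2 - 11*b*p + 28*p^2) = b/(b - 4*p)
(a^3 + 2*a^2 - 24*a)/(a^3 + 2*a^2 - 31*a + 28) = a*(a + 6)/(a^2 + 6*a - 7)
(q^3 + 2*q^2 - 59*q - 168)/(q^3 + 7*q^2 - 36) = (q^2 - q - 56)/(q^2 + 4*q - 12)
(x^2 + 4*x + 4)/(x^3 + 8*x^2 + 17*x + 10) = (x + 2)/(x^2 + 6*x + 5)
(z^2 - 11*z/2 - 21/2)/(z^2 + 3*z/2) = (z - 7)/z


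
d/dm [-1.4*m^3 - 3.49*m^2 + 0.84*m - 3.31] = -4.2*m^2 - 6.98*m + 0.84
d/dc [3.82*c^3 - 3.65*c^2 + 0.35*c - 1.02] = 11.46*c^2 - 7.3*c + 0.35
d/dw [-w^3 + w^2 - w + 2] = -3*w^2 + 2*w - 1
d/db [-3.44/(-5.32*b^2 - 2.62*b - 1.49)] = (-36.6016*b - 9.0128)/(5.32*b^2 + 2.62*b + 1.49)^2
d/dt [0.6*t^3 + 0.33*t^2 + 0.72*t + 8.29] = 1.8*t^2 + 0.66*t + 0.72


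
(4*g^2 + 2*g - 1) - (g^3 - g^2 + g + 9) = -g^3 + 5*g^2 + g - 10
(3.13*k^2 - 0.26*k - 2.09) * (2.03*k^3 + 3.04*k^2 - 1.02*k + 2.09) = 6.3539*k^5 + 8.9874*k^4 - 8.2257*k^3 + 0.4533*k^2 + 1.5884*k - 4.3681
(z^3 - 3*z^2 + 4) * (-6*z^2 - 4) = -6*z^5 + 18*z^4 - 4*z^3 - 12*z^2 - 16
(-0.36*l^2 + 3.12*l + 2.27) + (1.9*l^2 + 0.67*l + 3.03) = 1.54*l^2 + 3.79*l + 5.3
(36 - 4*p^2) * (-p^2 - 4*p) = 4*p^4 + 16*p^3 - 36*p^2 - 144*p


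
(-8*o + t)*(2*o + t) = -16*o^2 - 6*o*t + t^2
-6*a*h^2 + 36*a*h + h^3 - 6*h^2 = h*(-6*a + h)*(h - 6)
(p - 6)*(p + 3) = p^2 - 3*p - 18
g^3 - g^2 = g^2*(g - 1)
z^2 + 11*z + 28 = (z + 4)*(z + 7)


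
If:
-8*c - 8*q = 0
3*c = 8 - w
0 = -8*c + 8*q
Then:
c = 0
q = 0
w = 8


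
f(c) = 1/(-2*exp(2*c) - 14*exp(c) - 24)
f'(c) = (4*exp(2*c) + 14*exp(c))/(-2*exp(2*c) - 14*exp(c) - 24)^2 = (exp(c) + 7/2)*exp(c)/(exp(2*c) + 7*exp(c) + 12)^2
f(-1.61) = -0.04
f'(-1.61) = 0.00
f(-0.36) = -0.03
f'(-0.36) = 0.01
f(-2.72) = -0.04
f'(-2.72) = 0.00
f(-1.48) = -0.04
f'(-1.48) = 0.00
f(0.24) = -0.02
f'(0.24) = 0.01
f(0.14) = -0.02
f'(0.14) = 0.01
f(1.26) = -0.01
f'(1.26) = 0.01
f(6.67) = -0.00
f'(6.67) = 0.00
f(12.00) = 0.00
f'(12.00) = 0.00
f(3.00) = 0.00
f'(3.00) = 0.00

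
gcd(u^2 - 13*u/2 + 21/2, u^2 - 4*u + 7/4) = u - 7/2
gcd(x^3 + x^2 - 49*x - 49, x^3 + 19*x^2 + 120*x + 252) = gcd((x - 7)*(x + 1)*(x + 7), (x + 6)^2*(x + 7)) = x + 7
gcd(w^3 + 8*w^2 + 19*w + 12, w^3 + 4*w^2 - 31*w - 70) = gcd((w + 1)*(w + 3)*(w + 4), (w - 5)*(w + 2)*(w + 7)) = 1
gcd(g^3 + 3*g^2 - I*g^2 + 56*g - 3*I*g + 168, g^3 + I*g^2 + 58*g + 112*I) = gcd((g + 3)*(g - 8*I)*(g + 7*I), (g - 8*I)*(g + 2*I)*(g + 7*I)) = g^2 - I*g + 56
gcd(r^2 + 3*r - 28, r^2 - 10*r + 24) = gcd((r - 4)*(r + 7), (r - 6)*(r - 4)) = r - 4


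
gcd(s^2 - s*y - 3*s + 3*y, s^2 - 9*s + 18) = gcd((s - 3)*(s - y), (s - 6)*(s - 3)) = s - 3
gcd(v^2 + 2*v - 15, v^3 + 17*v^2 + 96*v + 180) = v + 5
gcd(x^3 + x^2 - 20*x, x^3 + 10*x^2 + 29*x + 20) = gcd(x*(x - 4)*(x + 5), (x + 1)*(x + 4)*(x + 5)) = x + 5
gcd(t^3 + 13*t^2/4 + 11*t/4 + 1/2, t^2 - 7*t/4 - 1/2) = t + 1/4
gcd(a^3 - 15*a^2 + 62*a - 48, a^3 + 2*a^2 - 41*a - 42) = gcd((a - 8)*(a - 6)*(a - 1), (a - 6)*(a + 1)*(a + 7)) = a - 6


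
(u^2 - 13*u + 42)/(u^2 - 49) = (u - 6)/(u + 7)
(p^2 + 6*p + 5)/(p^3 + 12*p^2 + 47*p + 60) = (p + 1)/(p^2 + 7*p + 12)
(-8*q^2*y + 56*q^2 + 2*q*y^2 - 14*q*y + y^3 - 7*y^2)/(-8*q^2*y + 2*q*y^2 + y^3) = (y - 7)/y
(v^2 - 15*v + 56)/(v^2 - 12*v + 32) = (v - 7)/(v - 4)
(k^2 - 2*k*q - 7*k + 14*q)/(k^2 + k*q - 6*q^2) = (k - 7)/(k + 3*q)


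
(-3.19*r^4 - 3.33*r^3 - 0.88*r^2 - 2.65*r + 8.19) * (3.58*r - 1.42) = -11.4202*r^5 - 7.3916*r^4 + 1.5782*r^3 - 8.2374*r^2 + 33.0832*r - 11.6298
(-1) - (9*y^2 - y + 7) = -9*y^2 + y - 8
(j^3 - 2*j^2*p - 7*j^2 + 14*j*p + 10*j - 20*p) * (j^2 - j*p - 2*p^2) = j^5 - 3*j^4*p - 7*j^4 + 21*j^3*p + 10*j^3 + 4*j^2*p^3 - 30*j^2*p - 28*j*p^3 + 40*p^3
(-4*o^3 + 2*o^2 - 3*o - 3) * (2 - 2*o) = 8*o^4 - 12*o^3 + 10*o^2 - 6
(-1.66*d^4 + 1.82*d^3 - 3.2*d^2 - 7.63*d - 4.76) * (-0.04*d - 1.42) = 0.0664*d^5 + 2.2844*d^4 - 2.4564*d^3 + 4.8492*d^2 + 11.025*d + 6.7592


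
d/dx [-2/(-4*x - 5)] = -8/(4*x + 5)^2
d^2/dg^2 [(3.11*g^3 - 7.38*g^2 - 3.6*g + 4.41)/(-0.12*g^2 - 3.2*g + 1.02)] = (-1.77635683940025e-15*g^4 - 70.018288*g^3 + 65.9450880000001*g^2 - 26.930664*g - 52.539264)/(0.001728*g^6 + 0.13824*g^5 + 3.642336*g^4 + 30.41792*g^3 - 30.959856*g^2 + 9.98784*g - 1.061208)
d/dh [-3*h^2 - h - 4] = -6*h - 1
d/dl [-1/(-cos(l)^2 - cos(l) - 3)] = (2*cos(l) + 1)*sin(l)/(cos(l)^2 + cos(l) + 3)^2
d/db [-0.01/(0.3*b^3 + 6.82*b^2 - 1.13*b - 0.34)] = (0.009*b^2 + 0.1364*b - 0.0113)/(0.3*b^3 + 6.82*b^2 - 1.13*b - 0.34)^2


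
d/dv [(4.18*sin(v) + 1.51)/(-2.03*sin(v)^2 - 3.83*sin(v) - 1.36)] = (8.4854*sin(v)^2 + 6.1306*sin(v) + 0.0985000000000005)*cos(v)/(4.1209*sin(v)^4 + 15.5498*sin(v)^3 + 20.1905*sin(v)^2 + 10.4176*sin(v) + 1.8496)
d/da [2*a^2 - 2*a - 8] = 4*a - 2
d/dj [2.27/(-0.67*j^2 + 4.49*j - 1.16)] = (3.0418*j - 10.1923)/(0.67*j^2 - 4.49*j + 1.16)^2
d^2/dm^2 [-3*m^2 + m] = -6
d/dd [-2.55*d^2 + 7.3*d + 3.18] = 7.3 - 5.1*d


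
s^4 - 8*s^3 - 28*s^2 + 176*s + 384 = (s - 8)*(s - 6)*(s + 2)*(s + 4)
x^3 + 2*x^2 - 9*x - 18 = (x - 3)*(x + 2)*(x + 3)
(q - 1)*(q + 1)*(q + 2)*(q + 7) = q^4 + 9*q^3 + 13*q^2 - 9*q - 14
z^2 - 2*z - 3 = (z - 3)*(z + 1)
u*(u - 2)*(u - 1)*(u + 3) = u^4 - 7*u^2 + 6*u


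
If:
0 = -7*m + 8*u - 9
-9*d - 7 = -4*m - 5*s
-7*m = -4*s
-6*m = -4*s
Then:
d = -7/9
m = 0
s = 0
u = 9/8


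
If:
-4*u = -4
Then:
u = 1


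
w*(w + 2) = w^2 + 2*w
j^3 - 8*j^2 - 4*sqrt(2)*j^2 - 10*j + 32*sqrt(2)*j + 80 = (j - 8)*(j - 5*sqrt(2))*(j + sqrt(2))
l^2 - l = l*(l - 1)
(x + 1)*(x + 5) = x^2 + 6*x + 5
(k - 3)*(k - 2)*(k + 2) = k^3 - 3*k^2 - 4*k + 12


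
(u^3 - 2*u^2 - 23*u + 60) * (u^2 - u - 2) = u^5 - 3*u^4 - 23*u^3 + 87*u^2 - 14*u - 120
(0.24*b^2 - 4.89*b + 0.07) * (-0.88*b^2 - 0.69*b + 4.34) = -0.2112*b^4 + 4.1376*b^3 + 4.3541*b^2 - 21.2709*b + 0.3038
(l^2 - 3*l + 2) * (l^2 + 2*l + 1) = l^4 - l^3 - 3*l^2 + l + 2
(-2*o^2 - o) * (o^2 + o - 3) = -2*o^4 - 3*o^3 + 5*o^2 + 3*o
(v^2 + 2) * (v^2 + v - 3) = v^4 + v^3 - v^2 + 2*v - 6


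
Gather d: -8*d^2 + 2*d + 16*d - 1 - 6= -8*d^2 + 18*d - 7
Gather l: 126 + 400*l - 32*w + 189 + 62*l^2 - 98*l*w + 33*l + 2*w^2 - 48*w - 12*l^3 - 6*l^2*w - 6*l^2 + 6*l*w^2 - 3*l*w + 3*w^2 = -12*l^3 + l^2*(56 - 6*w) + l*(6*w^2 - 101*w + 433) + 5*w^2 - 80*w + 315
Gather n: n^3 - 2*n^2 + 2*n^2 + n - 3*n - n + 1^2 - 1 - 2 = n^3 - 3*n - 2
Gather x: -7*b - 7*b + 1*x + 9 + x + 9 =-14*b + 2*x + 18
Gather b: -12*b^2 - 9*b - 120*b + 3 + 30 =-12*b^2 - 129*b + 33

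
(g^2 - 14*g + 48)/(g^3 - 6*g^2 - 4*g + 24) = (g - 8)/(g^2 - 4)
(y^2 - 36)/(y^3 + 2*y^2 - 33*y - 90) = (y + 6)/(y^2 + 8*y + 15)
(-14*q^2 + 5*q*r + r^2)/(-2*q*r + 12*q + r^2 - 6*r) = (7*q + r)/(r - 6)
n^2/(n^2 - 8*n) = n/(n - 8)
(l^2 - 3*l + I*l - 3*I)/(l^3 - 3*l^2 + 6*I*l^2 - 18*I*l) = (l + I)/(l*(l + 6*I))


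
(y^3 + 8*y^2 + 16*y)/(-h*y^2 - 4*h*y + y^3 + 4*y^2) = (y + 4)/(-h + y)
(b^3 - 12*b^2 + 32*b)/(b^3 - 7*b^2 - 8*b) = (b - 4)/(b + 1)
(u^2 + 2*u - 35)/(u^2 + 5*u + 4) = (u^2 + 2*u - 35)/(u^2 + 5*u + 4)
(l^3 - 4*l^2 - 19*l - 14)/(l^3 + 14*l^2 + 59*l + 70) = (l^2 - 6*l - 7)/(l^2 + 12*l + 35)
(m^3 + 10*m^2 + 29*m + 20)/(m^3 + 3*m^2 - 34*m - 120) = (m + 1)/(m - 6)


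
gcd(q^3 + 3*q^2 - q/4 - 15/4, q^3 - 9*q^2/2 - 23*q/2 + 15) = q^2 + 3*q/2 - 5/2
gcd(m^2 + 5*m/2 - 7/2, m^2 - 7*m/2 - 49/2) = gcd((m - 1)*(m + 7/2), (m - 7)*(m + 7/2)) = m + 7/2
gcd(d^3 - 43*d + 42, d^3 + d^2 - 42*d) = d^2 + d - 42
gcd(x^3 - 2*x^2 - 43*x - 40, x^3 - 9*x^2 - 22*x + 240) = x^2 - 3*x - 40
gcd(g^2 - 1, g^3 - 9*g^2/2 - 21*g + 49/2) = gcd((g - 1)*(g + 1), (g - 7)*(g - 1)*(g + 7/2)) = g - 1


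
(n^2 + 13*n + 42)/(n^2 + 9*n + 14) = (n + 6)/(n + 2)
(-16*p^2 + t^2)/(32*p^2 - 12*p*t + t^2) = (-4*p - t)/(8*p - t)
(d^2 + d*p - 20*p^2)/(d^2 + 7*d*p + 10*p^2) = (d - 4*p)/(d + 2*p)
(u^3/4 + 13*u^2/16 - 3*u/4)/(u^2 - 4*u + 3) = u*(4*u^2 + 13*u - 12)/(16*(u^2 - 4*u + 3))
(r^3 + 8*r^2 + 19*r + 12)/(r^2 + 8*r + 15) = (r^2 + 5*r + 4)/(r + 5)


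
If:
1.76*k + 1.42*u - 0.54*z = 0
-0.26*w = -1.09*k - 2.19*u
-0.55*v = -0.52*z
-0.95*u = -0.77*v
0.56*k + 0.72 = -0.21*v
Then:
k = 9.29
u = -22.87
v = -28.21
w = -153.65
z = -29.84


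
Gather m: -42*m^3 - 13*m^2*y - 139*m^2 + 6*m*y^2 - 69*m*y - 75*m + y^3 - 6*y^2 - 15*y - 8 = -42*m^3 + m^2*(-13*y - 139) + m*(6*y^2 - 69*y - 75) + y^3 - 6*y^2 - 15*y - 8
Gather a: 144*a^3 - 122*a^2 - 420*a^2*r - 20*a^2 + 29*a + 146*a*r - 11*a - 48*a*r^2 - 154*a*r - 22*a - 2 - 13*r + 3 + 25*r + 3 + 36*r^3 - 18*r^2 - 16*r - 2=144*a^3 + a^2*(-420*r - 142) + a*(-48*r^2 - 8*r - 4) + 36*r^3 - 18*r^2 - 4*r + 2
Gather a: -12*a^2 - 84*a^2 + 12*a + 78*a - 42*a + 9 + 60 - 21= -96*a^2 + 48*a + 48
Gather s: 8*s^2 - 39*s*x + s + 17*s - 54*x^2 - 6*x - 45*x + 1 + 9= 8*s^2 + s*(18 - 39*x) - 54*x^2 - 51*x + 10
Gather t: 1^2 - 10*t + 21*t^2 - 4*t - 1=21*t^2 - 14*t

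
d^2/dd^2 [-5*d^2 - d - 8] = -10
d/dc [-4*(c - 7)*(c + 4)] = 12 - 8*c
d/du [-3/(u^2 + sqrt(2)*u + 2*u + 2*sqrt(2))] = 3*(2*u + sqrt(2) + 2)/(u^2 + sqrt(2)*u + 2*u + 2*sqrt(2))^2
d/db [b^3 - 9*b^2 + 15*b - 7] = 3*b^2 - 18*b + 15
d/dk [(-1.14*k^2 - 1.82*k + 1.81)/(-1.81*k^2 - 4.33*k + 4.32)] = (1.642*k^2 - 3.2974*k - 0.025100000000001)/(3.2761*k^4 + 15.6746*k^3 + 3.1105*k^2 - 37.4112*k + 18.6624)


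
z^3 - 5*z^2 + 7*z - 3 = (z - 3)*(z - 1)^2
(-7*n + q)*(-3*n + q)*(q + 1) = 21*n^2*q + 21*n^2 - 10*n*q^2 - 10*n*q + q^3 + q^2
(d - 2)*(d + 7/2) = d^2 + 3*d/2 - 7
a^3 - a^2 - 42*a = a*(a - 7)*(a + 6)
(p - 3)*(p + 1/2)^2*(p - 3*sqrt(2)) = p^4 - 3*sqrt(2)*p^3 - 2*p^3 - 11*p^2/4 + 6*sqrt(2)*p^2 - 3*p/4 + 33*sqrt(2)*p/4 + 9*sqrt(2)/4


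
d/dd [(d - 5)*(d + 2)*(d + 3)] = 3*d^2 - 19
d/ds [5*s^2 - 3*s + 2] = 10*s - 3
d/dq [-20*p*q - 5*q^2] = -20*p - 10*q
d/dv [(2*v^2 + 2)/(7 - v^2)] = 32*v/(v^2 - 7)^2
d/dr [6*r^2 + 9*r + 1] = 12*r + 9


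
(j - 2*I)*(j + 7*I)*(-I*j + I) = -I*j^3 + 5*j^2 + I*j^2 - 5*j - 14*I*j + 14*I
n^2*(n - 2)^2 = n^4 - 4*n^3 + 4*n^2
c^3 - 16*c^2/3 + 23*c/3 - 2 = (c - 3)*(c - 2)*(c - 1/3)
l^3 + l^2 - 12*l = l*(l - 3)*(l + 4)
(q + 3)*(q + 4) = q^2 + 7*q + 12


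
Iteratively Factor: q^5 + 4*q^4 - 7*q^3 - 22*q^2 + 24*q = (q - 1)*(q^4 + 5*q^3 - 2*q^2 - 24*q) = q*(q - 1)*(q^3 + 5*q^2 - 2*q - 24) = q*(q - 1)*(q + 3)*(q^2 + 2*q - 8) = q*(q - 2)*(q - 1)*(q + 3)*(q + 4)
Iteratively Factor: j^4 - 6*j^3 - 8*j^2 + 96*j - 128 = (j + 4)*(j^3 - 10*j^2 + 32*j - 32) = (j - 4)*(j + 4)*(j^2 - 6*j + 8) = (j - 4)^2*(j + 4)*(j - 2)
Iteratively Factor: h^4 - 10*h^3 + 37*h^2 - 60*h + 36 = (h - 3)*(h^3 - 7*h^2 + 16*h - 12) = (h - 3)*(h - 2)*(h^2 - 5*h + 6) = (h - 3)^2*(h - 2)*(h - 2)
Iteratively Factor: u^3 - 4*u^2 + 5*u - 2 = (u - 2)*(u^2 - 2*u + 1) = (u - 2)*(u - 1)*(u - 1)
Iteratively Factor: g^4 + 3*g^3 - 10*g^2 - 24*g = (g + 4)*(g^3 - g^2 - 6*g) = (g + 2)*(g + 4)*(g^2 - 3*g) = g*(g + 2)*(g + 4)*(g - 3)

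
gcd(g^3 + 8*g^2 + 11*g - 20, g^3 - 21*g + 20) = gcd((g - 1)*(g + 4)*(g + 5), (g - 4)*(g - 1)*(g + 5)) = g^2 + 4*g - 5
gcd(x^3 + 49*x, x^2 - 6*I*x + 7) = x - 7*I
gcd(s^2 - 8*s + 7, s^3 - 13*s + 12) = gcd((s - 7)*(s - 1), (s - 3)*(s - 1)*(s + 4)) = s - 1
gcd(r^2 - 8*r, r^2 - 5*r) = r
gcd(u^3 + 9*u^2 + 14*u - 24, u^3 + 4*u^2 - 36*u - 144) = u^2 + 10*u + 24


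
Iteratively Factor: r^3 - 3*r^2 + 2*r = (r - 2)*(r^2 - r) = r*(r - 2)*(r - 1)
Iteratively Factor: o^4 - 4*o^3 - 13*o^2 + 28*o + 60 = (o - 3)*(o^3 - o^2 - 16*o - 20) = (o - 5)*(o - 3)*(o^2 + 4*o + 4) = (o - 5)*(o - 3)*(o + 2)*(o + 2)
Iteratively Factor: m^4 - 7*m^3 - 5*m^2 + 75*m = (m + 3)*(m^3 - 10*m^2 + 25*m) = (m - 5)*(m + 3)*(m^2 - 5*m) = (m - 5)^2*(m + 3)*(m)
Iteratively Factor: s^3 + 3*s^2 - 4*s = (s + 4)*(s^2 - s) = s*(s + 4)*(s - 1)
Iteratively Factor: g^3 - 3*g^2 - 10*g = (g)*(g^2 - 3*g - 10) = g*(g - 5)*(g + 2)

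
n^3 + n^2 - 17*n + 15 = (n - 3)*(n - 1)*(n + 5)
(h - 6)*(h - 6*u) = h^2 - 6*h*u - 6*h + 36*u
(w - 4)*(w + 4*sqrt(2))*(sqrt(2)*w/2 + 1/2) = sqrt(2)*w^3/2 - 2*sqrt(2)*w^2 + 9*w^2/2 - 18*w + 2*sqrt(2)*w - 8*sqrt(2)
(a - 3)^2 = a^2 - 6*a + 9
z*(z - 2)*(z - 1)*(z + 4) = z^4 + z^3 - 10*z^2 + 8*z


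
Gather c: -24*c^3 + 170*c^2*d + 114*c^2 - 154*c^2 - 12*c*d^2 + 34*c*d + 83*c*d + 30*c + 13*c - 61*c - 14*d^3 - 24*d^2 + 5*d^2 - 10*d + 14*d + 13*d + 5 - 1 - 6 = -24*c^3 + c^2*(170*d - 40) + c*(-12*d^2 + 117*d - 18) - 14*d^3 - 19*d^2 + 17*d - 2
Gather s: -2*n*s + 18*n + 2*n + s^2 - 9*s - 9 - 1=20*n + s^2 + s*(-2*n - 9) - 10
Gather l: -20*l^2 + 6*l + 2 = -20*l^2 + 6*l + 2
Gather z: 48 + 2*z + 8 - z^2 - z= -z^2 + z + 56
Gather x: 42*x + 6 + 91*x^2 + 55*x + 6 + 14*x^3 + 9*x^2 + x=14*x^3 + 100*x^2 + 98*x + 12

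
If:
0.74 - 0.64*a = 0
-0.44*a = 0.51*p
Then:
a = 1.16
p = -1.00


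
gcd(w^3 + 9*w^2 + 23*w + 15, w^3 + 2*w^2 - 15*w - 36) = w + 3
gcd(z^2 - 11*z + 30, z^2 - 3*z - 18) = z - 6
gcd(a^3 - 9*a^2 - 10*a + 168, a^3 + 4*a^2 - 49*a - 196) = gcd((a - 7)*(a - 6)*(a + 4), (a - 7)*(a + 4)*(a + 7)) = a^2 - 3*a - 28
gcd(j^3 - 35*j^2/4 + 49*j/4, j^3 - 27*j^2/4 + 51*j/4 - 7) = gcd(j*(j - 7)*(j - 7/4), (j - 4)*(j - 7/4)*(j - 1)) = j - 7/4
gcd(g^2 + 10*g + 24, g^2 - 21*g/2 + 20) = 1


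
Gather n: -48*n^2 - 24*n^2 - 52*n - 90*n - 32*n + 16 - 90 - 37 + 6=-72*n^2 - 174*n - 105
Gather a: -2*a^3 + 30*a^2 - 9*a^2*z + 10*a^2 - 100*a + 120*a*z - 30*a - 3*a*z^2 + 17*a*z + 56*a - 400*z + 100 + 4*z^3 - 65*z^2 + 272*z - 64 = -2*a^3 + a^2*(40 - 9*z) + a*(-3*z^2 + 137*z - 74) + 4*z^3 - 65*z^2 - 128*z + 36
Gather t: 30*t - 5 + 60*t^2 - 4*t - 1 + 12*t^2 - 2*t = 72*t^2 + 24*t - 6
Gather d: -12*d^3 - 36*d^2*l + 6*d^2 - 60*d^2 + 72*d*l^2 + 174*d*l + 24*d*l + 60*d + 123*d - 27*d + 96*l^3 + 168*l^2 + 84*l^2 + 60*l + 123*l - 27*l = -12*d^3 + d^2*(-36*l - 54) + d*(72*l^2 + 198*l + 156) + 96*l^3 + 252*l^2 + 156*l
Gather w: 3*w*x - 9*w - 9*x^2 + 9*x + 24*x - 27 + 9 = w*(3*x - 9) - 9*x^2 + 33*x - 18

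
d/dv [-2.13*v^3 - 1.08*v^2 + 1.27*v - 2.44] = -6.39*v^2 - 2.16*v + 1.27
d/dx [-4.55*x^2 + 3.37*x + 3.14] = 3.37 - 9.1*x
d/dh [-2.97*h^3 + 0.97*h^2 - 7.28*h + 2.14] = -8.91*h^2 + 1.94*h - 7.28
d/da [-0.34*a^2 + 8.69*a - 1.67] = 8.69 - 0.68*a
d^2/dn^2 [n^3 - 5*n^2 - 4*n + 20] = 6*n - 10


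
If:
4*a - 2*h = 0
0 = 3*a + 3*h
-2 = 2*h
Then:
No Solution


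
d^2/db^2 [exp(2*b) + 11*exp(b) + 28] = (4*exp(b) + 11)*exp(b)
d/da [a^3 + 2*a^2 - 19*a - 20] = 3*a^2 + 4*a - 19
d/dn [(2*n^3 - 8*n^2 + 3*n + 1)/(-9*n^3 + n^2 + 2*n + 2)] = 2*(-35*n^4 + 31*n^3 + 10*n^2 - 17*n + 2)/(81*n^6 - 18*n^5 - 35*n^4 - 32*n^3 + 8*n^2 + 8*n + 4)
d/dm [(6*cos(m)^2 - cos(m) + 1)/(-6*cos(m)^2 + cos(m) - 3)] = 2*(12*cos(m) - 1)*sin(m)/(6*sin(m)^2 + cos(m) - 9)^2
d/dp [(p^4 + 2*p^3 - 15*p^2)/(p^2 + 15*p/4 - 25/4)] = 4*p*(8*p^2 - 27*p + 30)/(16*p^2 - 40*p + 25)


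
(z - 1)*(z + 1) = z^2 - 1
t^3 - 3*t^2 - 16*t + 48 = (t - 4)*(t - 3)*(t + 4)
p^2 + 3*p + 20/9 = (p + 4/3)*(p + 5/3)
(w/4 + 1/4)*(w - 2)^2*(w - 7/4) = w^4/4 - 19*w^3/16 + 21*w^2/16 + w - 7/4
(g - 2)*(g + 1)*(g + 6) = g^3 + 5*g^2 - 8*g - 12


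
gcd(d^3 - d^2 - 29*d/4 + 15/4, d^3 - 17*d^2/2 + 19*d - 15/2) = d^2 - 7*d/2 + 3/2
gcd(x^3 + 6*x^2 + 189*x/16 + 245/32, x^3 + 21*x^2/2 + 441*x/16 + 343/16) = x^2 + 7*x/2 + 49/16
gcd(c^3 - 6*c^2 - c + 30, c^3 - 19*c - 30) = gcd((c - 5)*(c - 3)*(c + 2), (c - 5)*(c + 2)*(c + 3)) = c^2 - 3*c - 10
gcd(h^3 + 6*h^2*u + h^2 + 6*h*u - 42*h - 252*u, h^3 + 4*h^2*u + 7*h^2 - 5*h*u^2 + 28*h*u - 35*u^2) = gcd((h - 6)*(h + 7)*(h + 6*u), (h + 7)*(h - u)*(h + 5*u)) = h + 7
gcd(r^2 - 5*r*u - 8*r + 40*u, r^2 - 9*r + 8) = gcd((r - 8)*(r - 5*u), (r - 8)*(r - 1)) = r - 8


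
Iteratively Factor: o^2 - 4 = (o - 2)*(o + 2)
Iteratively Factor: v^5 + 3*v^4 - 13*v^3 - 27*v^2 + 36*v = (v - 1)*(v^4 + 4*v^3 - 9*v^2 - 36*v) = v*(v - 1)*(v^3 + 4*v^2 - 9*v - 36) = v*(v - 1)*(v + 3)*(v^2 + v - 12) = v*(v - 1)*(v + 3)*(v + 4)*(v - 3)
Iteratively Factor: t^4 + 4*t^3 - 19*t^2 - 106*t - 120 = (t - 5)*(t^3 + 9*t^2 + 26*t + 24) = (t - 5)*(t + 2)*(t^2 + 7*t + 12) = (t - 5)*(t + 2)*(t + 3)*(t + 4)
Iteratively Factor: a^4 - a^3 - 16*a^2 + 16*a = (a - 1)*(a^3 - 16*a) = a*(a - 1)*(a^2 - 16) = a*(a - 4)*(a - 1)*(a + 4)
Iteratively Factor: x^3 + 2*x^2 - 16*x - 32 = (x + 2)*(x^2 - 16) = (x - 4)*(x + 2)*(x + 4)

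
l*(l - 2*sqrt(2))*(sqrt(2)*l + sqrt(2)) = sqrt(2)*l^3 - 4*l^2 + sqrt(2)*l^2 - 4*l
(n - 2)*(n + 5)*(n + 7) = n^3 + 10*n^2 + 11*n - 70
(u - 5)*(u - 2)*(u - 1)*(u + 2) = u^4 - 6*u^3 + u^2 + 24*u - 20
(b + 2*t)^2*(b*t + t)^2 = b^4*t^2 + 4*b^3*t^3 + 2*b^3*t^2 + 4*b^2*t^4 + 8*b^2*t^3 + b^2*t^2 + 8*b*t^4 + 4*b*t^3 + 4*t^4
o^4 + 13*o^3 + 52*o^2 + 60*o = o*(o + 2)*(o + 5)*(o + 6)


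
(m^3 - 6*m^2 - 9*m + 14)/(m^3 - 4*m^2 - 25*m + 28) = (m + 2)/(m + 4)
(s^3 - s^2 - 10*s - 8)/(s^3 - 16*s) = (s^2 + 3*s + 2)/(s*(s + 4))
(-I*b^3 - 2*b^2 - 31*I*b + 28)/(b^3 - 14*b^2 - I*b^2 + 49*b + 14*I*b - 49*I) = (-I*b^3 - 2*b^2 - 31*I*b + 28)/(b^3 + b^2*(-14 - I) + b*(49 + 14*I) - 49*I)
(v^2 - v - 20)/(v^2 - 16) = (v - 5)/(v - 4)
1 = 1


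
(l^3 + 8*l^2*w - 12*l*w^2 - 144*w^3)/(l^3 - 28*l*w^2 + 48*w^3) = (-l - 6*w)/(-l + 2*w)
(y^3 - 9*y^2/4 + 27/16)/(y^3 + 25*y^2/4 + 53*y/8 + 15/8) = (4*y^2 - 12*y + 9)/(2*(2*y^2 + 11*y + 5))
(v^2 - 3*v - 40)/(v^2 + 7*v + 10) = (v - 8)/(v + 2)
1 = 1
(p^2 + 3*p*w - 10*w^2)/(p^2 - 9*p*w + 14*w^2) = (p + 5*w)/(p - 7*w)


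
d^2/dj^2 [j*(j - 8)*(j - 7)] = 6*j - 30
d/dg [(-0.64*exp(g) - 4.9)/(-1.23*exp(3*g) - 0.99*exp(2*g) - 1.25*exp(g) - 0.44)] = (-(0.64*exp(g) + 4.9)*(3.69*exp(2*g) + 1.98*exp(g) + 1.25) + 0.7872*exp(3*g) + 0.6336*exp(2*g) + 0.8*exp(g) + 0.2816)*exp(g)/(1.23*exp(3*g) + 0.99*exp(2*g) + 1.25*exp(g) + 0.44)^2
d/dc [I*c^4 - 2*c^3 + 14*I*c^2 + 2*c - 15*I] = 4*I*c^3 - 6*c^2 + 28*I*c + 2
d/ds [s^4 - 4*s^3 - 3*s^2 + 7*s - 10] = 4*s^3 - 12*s^2 - 6*s + 7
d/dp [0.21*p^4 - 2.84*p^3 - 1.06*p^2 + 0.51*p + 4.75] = 0.84*p^3 - 8.52*p^2 - 2.12*p + 0.51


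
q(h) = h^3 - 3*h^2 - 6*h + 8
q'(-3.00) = 39.00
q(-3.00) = -28.00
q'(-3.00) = 39.00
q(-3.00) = -28.00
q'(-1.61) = 11.44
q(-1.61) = 5.71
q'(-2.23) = 22.30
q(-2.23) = -4.63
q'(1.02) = -9.00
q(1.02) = -0.18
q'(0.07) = -6.41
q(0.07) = 7.57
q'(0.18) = -6.98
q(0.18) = 6.83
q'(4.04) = 18.72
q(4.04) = 0.73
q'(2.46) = -2.61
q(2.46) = -10.03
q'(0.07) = -6.41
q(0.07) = 7.57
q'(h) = 3*h^2 - 6*h - 6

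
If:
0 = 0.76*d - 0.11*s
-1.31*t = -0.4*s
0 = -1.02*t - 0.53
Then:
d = -0.25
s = -1.70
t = -0.52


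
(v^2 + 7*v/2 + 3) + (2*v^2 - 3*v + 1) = 3*v^2 + v/2 + 4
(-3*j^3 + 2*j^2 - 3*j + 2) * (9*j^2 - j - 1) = -27*j^5 + 21*j^4 - 26*j^3 + 19*j^2 + j - 2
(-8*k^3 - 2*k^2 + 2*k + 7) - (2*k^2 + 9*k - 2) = -8*k^3 - 4*k^2 - 7*k + 9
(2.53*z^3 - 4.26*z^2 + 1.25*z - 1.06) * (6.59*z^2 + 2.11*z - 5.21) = 16.6727*z^5 - 22.7351*z^4 - 13.9324*z^3 + 17.8467*z^2 - 8.7491*z + 5.5226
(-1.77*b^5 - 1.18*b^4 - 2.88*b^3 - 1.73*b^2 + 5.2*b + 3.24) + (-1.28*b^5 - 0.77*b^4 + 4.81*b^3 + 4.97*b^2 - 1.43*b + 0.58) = -3.05*b^5 - 1.95*b^4 + 1.93*b^3 + 3.24*b^2 + 3.77*b + 3.82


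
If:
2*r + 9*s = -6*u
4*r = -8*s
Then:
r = 12*u/5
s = -6*u/5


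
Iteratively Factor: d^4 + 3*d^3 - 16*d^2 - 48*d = (d - 4)*(d^3 + 7*d^2 + 12*d) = (d - 4)*(d + 4)*(d^2 + 3*d) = (d - 4)*(d + 3)*(d + 4)*(d)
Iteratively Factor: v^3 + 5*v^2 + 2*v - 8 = (v + 4)*(v^2 + v - 2) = (v - 1)*(v + 4)*(v + 2)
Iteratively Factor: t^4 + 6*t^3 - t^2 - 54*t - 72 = (t + 3)*(t^3 + 3*t^2 - 10*t - 24) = (t - 3)*(t + 3)*(t^2 + 6*t + 8) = (t - 3)*(t + 2)*(t + 3)*(t + 4)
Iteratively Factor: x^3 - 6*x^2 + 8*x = (x)*(x^2 - 6*x + 8) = x*(x - 2)*(x - 4)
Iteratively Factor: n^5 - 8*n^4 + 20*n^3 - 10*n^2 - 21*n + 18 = (n - 2)*(n^4 - 6*n^3 + 8*n^2 + 6*n - 9) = (n - 2)*(n - 1)*(n^3 - 5*n^2 + 3*n + 9) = (n - 3)*(n - 2)*(n - 1)*(n^2 - 2*n - 3) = (n - 3)*(n - 2)*(n - 1)*(n + 1)*(n - 3)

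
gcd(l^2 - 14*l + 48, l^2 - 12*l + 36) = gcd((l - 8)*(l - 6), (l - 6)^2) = l - 6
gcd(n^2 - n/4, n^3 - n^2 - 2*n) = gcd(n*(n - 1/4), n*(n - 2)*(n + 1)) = n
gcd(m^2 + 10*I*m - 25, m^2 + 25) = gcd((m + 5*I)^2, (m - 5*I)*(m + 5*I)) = m + 5*I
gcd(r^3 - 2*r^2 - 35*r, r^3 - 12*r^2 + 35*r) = r^2 - 7*r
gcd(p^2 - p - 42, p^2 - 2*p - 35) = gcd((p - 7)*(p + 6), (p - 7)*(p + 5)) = p - 7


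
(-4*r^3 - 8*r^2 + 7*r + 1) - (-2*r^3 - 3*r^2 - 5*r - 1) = -2*r^3 - 5*r^2 + 12*r + 2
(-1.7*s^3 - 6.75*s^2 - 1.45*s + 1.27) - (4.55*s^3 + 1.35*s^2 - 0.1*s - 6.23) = -6.25*s^3 - 8.1*s^2 - 1.35*s + 7.5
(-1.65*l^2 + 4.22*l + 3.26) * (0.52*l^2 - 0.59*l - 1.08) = -0.858*l^4 + 3.1679*l^3 + 0.9874*l^2 - 6.481*l - 3.5208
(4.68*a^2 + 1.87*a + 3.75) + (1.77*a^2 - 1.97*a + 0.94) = 6.45*a^2 - 0.0999999999999999*a + 4.69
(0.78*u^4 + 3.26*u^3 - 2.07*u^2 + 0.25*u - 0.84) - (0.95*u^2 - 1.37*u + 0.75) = 0.78*u^4 + 3.26*u^3 - 3.02*u^2 + 1.62*u - 1.59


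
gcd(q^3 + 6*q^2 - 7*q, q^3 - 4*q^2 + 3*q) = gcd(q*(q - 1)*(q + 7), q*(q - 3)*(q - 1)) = q^2 - q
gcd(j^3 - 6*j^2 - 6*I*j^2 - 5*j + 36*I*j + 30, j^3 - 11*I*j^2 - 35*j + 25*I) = j^2 - 6*I*j - 5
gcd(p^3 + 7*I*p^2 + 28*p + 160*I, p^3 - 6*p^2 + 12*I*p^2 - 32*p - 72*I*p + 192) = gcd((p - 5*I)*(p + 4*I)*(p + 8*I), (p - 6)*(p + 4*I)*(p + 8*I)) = p^2 + 12*I*p - 32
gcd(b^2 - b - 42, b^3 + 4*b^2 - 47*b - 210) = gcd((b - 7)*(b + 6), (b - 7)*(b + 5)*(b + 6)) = b^2 - b - 42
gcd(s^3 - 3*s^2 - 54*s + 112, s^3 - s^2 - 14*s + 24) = s - 2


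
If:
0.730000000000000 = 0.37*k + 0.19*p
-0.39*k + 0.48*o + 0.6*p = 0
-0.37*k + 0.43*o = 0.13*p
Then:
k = 2.00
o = 1.71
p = -0.06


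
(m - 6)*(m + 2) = m^2 - 4*m - 12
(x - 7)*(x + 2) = x^2 - 5*x - 14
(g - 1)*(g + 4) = g^2 + 3*g - 4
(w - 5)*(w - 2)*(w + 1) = w^3 - 6*w^2 + 3*w + 10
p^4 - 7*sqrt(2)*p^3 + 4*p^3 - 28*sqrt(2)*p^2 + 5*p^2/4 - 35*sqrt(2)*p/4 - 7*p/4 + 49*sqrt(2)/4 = (p - 1/2)*(p + 1)*(p + 7/2)*(p - 7*sqrt(2))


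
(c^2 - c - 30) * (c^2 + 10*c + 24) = c^4 + 9*c^3 - 16*c^2 - 324*c - 720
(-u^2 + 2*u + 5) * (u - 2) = -u^3 + 4*u^2 + u - 10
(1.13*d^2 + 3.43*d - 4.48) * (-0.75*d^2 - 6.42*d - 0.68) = -0.8475*d^4 - 9.8271*d^3 - 19.429*d^2 + 26.4292*d + 3.0464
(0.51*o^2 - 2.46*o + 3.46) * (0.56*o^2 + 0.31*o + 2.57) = 0.2856*o^4 - 1.2195*o^3 + 2.4857*o^2 - 5.2496*o + 8.8922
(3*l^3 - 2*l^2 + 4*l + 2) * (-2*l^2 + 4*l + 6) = -6*l^5 + 16*l^4 + 2*l^3 + 32*l + 12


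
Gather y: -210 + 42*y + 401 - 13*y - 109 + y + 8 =30*y + 90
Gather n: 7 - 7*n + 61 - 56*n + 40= 108 - 63*n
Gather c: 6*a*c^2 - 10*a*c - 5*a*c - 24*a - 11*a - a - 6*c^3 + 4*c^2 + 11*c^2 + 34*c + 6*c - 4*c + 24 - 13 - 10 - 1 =-36*a - 6*c^3 + c^2*(6*a + 15) + c*(36 - 15*a)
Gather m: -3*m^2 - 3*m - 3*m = -3*m^2 - 6*m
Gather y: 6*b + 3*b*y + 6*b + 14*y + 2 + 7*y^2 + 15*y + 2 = 12*b + 7*y^2 + y*(3*b + 29) + 4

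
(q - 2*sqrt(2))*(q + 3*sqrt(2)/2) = q^2 - sqrt(2)*q/2 - 6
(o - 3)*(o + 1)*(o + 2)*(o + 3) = o^4 + 3*o^3 - 7*o^2 - 27*o - 18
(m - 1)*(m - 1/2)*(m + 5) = m^3 + 7*m^2/2 - 7*m + 5/2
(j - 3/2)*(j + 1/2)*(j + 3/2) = j^3 + j^2/2 - 9*j/4 - 9/8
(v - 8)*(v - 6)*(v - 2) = v^3 - 16*v^2 + 76*v - 96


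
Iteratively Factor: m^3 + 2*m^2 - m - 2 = (m + 1)*(m^2 + m - 2) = (m - 1)*(m + 1)*(m + 2)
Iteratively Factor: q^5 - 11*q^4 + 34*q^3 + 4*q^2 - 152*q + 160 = (q - 4)*(q^4 - 7*q^3 + 6*q^2 + 28*q - 40) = (q - 4)*(q - 2)*(q^3 - 5*q^2 - 4*q + 20) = (q - 5)*(q - 4)*(q - 2)*(q^2 - 4) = (q - 5)*(q - 4)*(q - 2)*(q + 2)*(q - 2)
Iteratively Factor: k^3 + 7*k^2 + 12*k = (k + 4)*(k^2 + 3*k) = k*(k + 4)*(k + 3)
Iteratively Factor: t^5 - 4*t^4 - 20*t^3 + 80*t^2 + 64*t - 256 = (t - 4)*(t^4 - 20*t^2 + 64) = (t - 4)*(t + 2)*(t^3 - 2*t^2 - 16*t + 32) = (t - 4)*(t - 2)*(t + 2)*(t^2 - 16) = (t - 4)*(t - 2)*(t + 2)*(t + 4)*(t - 4)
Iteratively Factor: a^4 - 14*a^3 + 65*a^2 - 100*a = (a - 5)*(a^3 - 9*a^2 + 20*a) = a*(a - 5)*(a^2 - 9*a + 20) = a*(a - 5)*(a - 4)*(a - 5)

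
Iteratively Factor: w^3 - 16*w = (w + 4)*(w^2 - 4*w) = w*(w + 4)*(w - 4)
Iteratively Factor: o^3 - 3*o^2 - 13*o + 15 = (o - 1)*(o^2 - 2*o - 15) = (o - 5)*(o - 1)*(o + 3)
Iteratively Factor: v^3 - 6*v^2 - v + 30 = (v - 3)*(v^2 - 3*v - 10) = (v - 5)*(v - 3)*(v + 2)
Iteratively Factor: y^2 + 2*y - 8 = (y + 4)*(y - 2)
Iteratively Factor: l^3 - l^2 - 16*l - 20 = (l + 2)*(l^2 - 3*l - 10) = (l + 2)^2*(l - 5)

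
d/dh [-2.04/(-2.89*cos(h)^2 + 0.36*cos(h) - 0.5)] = (11.7912*cos(h) - 0.7344)*sin(h)/(2.89*cos(h)^2 - 0.36*cos(h) + 0.5)^2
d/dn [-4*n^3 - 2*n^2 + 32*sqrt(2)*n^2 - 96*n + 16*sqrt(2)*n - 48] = -12*n^2 - 4*n + 64*sqrt(2)*n - 96 + 16*sqrt(2)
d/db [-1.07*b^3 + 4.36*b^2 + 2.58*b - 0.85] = -3.21*b^2 + 8.72*b + 2.58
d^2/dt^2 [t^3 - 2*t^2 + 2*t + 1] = 6*t - 4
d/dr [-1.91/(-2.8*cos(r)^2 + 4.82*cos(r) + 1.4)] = (10.696*cos(r) - 9.2062)*sin(r)/(4.82*cos(r) - 1.4*cos(2*r))^2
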